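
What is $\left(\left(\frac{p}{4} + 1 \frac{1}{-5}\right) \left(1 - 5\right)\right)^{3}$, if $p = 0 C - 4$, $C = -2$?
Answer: $\frac{13824}{125} \approx 110.59$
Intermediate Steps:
$p = -4$ ($p = 0 \left(-2\right) - 4 = 0 - 4 = -4$)
$\left(\left(\frac{p}{4} + 1 \frac{1}{-5}\right) \left(1 - 5\right)\right)^{3} = \left(\left(- \frac{4}{4} + 1 \frac{1}{-5}\right) \left(1 - 5\right)\right)^{3} = \left(\left(\left(-4\right) \frac{1}{4} + 1 \left(- \frac{1}{5}\right)\right) \left(-4\right)\right)^{3} = \left(\left(-1 - \frac{1}{5}\right) \left(-4\right)\right)^{3} = \left(\left(- \frac{6}{5}\right) \left(-4\right)\right)^{3} = \left(\frac{24}{5}\right)^{3} = \frac{13824}{125}$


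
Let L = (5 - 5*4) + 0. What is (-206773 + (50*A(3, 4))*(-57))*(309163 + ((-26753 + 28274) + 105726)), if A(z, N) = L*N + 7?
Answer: -23203614430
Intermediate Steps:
L = -15 (L = (5 - 20) + 0 = -15 + 0 = -15)
A(z, N) = 7 - 15*N (A(z, N) = -15*N + 7 = 7 - 15*N)
(-206773 + (50*A(3, 4))*(-57))*(309163 + ((-26753 + 28274) + 105726)) = (-206773 + (50*(7 - 15*4))*(-57))*(309163 + ((-26753 + 28274) + 105726)) = (-206773 + (50*(7 - 60))*(-57))*(309163 + (1521 + 105726)) = (-206773 + (50*(-53))*(-57))*(309163 + 107247) = (-206773 - 2650*(-57))*416410 = (-206773 + 151050)*416410 = -55723*416410 = -23203614430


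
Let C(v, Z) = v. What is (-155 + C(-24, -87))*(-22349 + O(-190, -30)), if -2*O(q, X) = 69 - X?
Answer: 8018663/2 ≈ 4.0093e+6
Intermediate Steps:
O(q, X) = -69/2 + X/2 (O(q, X) = -(69 - X)/2 = -69/2 + X/2)
(-155 + C(-24, -87))*(-22349 + O(-190, -30)) = (-155 - 24)*(-22349 + (-69/2 + (1/2)*(-30))) = -179*(-22349 + (-69/2 - 15)) = -179*(-22349 - 99/2) = -179*(-44797/2) = 8018663/2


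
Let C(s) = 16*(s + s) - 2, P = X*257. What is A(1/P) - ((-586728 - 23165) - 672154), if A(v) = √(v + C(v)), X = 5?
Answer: 1282047 + I*√3260045/1285 ≈ 1.282e+6 + 1.4051*I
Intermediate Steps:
P = 1285 (P = 5*257 = 1285)
C(s) = -2 + 32*s (C(s) = 16*(2*s) - 2 = 32*s - 2 = -2 + 32*s)
A(v) = √(-2 + 33*v) (A(v) = √(v + (-2 + 32*v)) = √(-2 + 33*v))
A(1/P) - ((-586728 - 23165) - 672154) = √(-2 + 33/1285) - ((-586728 - 23165) - 672154) = √(-2 + 33*(1/1285)) - (-609893 - 672154) = √(-2 + 33/1285) - 1*(-1282047) = √(-2537/1285) + 1282047 = I*√3260045/1285 + 1282047 = 1282047 + I*√3260045/1285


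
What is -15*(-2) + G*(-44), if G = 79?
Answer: -3446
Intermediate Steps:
-15*(-2) + G*(-44) = -15*(-2) + 79*(-44) = 30 - 3476 = -3446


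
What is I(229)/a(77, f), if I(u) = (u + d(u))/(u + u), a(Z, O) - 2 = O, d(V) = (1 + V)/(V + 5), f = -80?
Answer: -6727/1044927 ≈ -0.0064378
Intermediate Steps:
d(V) = (1 + V)/(5 + V)
a(Z, O) = 2 + O
I(u) = (u + (1 + u)/(5 + u))/(2*u) (I(u) = (u + (1 + u)/(5 + u))/(u + u) = (u + (1 + u)/(5 + u))/((2*u)) = (u + (1 + u)/(5 + u))*(1/(2*u)) = (u + (1 + u)/(5 + u))/(2*u))
I(229)/a(77, f) = ((1/2)*(1 + 229 + 229*(5 + 229))/(229*(5 + 229)))/(2 - 80) = ((1/2)*(1/229)*(1 + 229 + 229*234)/234)/(-78) = ((1/2)*(1/229)*(1/234)*(1 + 229 + 53586))*(-1/78) = ((1/2)*(1/229)*(1/234)*53816)*(-1/78) = (13454/26793)*(-1/78) = -6727/1044927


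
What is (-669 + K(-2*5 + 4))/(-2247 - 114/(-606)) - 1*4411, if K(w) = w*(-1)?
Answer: -76993265/17456 ≈ -4410.7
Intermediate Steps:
K(w) = -w
(-669 + K(-2*5 + 4))/(-2247 - 114/(-606)) - 1*4411 = (-669 - (-2*5 + 4))/(-2247 - 114/(-606)) - 1*4411 = (-669 - (-10 + 4))/(-2247 - 114*(-1/606)) - 4411 = (-669 - 1*(-6))/(-2247 + 19/101) - 4411 = (-669 + 6)/(-226928/101) - 4411 = -663*(-101/226928) - 4411 = 5151/17456 - 4411 = -76993265/17456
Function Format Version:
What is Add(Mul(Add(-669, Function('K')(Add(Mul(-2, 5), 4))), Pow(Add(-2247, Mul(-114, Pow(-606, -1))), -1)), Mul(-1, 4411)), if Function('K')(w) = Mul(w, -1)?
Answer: Rational(-76993265, 17456) ≈ -4410.7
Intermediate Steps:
Function('K')(w) = Mul(-1, w)
Add(Mul(Add(-669, Function('K')(Add(Mul(-2, 5), 4))), Pow(Add(-2247, Mul(-114, Pow(-606, -1))), -1)), Mul(-1, 4411)) = Add(Mul(Add(-669, Mul(-1, Add(Mul(-2, 5), 4))), Pow(Add(-2247, Mul(-114, Pow(-606, -1))), -1)), Mul(-1, 4411)) = Add(Mul(Add(-669, Mul(-1, Add(-10, 4))), Pow(Add(-2247, Mul(-114, Rational(-1, 606))), -1)), -4411) = Add(Mul(Add(-669, Mul(-1, -6)), Pow(Add(-2247, Rational(19, 101)), -1)), -4411) = Add(Mul(Add(-669, 6), Pow(Rational(-226928, 101), -1)), -4411) = Add(Mul(-663, Rational(-101, 226928)), -4411) = Add(Rational(5151, 17456), -4411) = Rational(-76993265, 17456)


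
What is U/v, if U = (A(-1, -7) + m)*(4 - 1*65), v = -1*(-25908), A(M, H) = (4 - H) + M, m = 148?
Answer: -4819/12954 ≈ -0.37201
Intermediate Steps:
A(M, H) = 4 + M - H
v = 25908
U = -9638 (U = ((4 - 1 - 1*(-7)) + 148)*(4 - 1*65) = ((4 - 1 + 7) + 148)*(4 - 65) = (10 + 148)*(-61) = 158*(-61) = -9638)
U/v = -9638/25908 = -9638*1/25908 = -4819/12954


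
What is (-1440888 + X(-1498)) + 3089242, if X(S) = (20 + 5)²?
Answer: 1648979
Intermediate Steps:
X(S) = 625 (X(S) = 25² = 625)
(-1440888 + X(-1498)) + 3089242 = (-1440888 + 625) + 3089242 = -1440263 + 3089242 = 1648979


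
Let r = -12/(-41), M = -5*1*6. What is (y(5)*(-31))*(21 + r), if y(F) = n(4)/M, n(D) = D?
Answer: 18042/205 ≈ 88.010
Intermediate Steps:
M = -30 (M = -5*6 = -30)
r = 12/41 (r = -12*(-1/41) = 12/41 ≈ 0.29268)
y(F) = -2/15 (y(F) = 4/(-30) = 4*(-1/30) = -2/15)
(y(5)*(-31))*(21 + r) = (-2/15*(-31))*(21 + 12/41) = (62/15)*(873/41) = 18042/205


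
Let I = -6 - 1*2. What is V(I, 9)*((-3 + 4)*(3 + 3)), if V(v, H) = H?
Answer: 54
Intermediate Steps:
I = -8 (I = -6 - 2 = -8)
V(I, 9)*((-3 + 4)*(3 + 3)) = 9*((-3 + 4)*(3 + 3)) = 9*(1*6) = 9*6 = 54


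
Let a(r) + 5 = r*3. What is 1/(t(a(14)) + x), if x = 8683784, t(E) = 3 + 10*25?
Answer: 1/8684037 ≈ 1.1515e-7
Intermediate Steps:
a(r) = -5 + 3*r (a(r) = -5 + r*3 = -5 + 3*r)
t(E) = 253 (t(E) = 3 + 250 = 253)
1/(t(a(14)) + x) = 1/(253 + 8683784) = 1/8684037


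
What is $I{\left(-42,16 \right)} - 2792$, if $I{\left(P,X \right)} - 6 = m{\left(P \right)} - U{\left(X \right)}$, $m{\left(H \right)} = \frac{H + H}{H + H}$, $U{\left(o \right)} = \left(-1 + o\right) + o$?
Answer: $-2816$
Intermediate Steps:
$U{\left(o \right)} = -1 + 2 o$
$m{\left(H \right)} = 1$ ($m{\left(H \right)} = \frac{2 H}{2 H} = 2 H \frac{1}{2 H} = 1$)
$I{\left(P,X \right)} = 8 - 2 X$ ($I{\left(P,X \right)} = 6 - \left(-2 + 2 X\right) = 8 - 2 X$)
$I{\left(-42,16 \right)} - 2792 = \left(8 - 32\right) - 2792 = -24 - 2792 = -2816$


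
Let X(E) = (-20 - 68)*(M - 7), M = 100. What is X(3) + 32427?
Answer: 24243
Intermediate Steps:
X(E) = -8184 (X(E) = (-20 - 68)*(100 - 7) = -88*93 = -8184)
X(3) + 32427 = -8184 + 32427 = 24243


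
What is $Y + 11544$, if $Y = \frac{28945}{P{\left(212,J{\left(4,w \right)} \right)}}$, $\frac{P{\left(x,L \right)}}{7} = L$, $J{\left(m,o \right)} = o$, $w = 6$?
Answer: $\frac{73399}{6} \approx 12233.0$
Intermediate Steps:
$P{\left(x,L \right)} = 7 L$
$Y = \frac{4135}{6}$ ($Y = \frac{28945}{7 \cdot 6} = \frac{28945}{42} = 28945 \cdot \frac{1}{42} = \frac{4135}{6} \approx 689.17$)
$Y + 11544 = \frac{4135}{6} + 11544 = \frac{73399}{6}$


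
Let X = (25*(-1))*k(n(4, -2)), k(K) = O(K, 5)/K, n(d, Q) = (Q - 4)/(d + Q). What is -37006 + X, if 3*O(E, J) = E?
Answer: -111043/3 ≈ -37014.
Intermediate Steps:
n(d, Q) = (-4 + Q)/(Q + d)
O(E, J) = E/3
k(K) = ⅓ (k(K) = (K/3)/K = ⅓)
X = -25/3 (X = (25*(-1))*(⅓) = -25*⅓ = -25/3 ≈ -8.3333)
-37006 + X = -37006 - 25/3 = -111043/3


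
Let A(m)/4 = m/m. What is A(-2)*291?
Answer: 1164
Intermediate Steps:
A(m) = 4 (A(m) = 4*(m/m) = 4*1 = 4)
A(-2)*291 = 4*291 = 1164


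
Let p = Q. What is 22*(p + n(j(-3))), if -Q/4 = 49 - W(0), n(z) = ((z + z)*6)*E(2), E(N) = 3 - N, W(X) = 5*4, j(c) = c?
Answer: -3344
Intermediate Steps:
W(X) = 20
n(z) = 12*z (n(z) = ((z + z)*6)*(3 - 1*2) = ((2*z)*6)*(3 - 2) = (12*z)*1 = 12*z)
Q = -116 (Q = -4*(49 - 1*20) = -4*(49 - 20) = -4*29 = -116)
p = -116
22*(p + n(j(-3))) = 22*(-116 + 12*(-3)) = 22*(-116 - 36) = 22*(-152) = -3344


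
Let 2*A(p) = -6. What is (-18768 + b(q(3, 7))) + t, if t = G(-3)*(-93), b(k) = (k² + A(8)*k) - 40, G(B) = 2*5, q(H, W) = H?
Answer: -19738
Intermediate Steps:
G(B) = 10
A(p) = -3 (A(p) = (½)*(-6) = -3)
b(k) = -40 + k² - 3*k (b(k) = (k² - 3*k) - 40 = -40 + k² - 3*k)
t = -930 (t = 10*(-93) = -930)
(-18768 + b(q(3, 7))) + t = (-18768 + (-40 + 3² - 3*3)) - 930 = (-18768 + (-40 + 9 - 9)) - 930 = (-18768 - 40) - 930 = -18808 - 930 = -19738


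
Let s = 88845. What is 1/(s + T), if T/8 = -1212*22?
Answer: -1/124467 ≈ -8.0343e-6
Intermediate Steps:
T = -213312 (T = 8*(-1212*22) = 8*(-26664) = -213312)
1/(s + T) = 1/(88845 - 213312) = 1/(-124467) = -1/124467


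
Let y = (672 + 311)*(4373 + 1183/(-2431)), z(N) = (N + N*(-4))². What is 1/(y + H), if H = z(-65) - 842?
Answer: 187/810713001 ≈ 2.3066e-7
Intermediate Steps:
z(N) = 9*N² (z(N) = (N - 4*N)² = (-3*N)² = 9*N²)
H = 37183 (H = 9*(-65)² - 842 = 9*4225 - 842 = 38025 - 842 = 37183)
y = 803759780/187 (y = 983*(4373 + 1183*(-1/2431)) = 983*(4373 - 91/187) = 983*(817660/187) = 803759780/187 ≈ 4.2982e+6)
1/(y + H) = 1/(803759780/187 + 37183) = 1/(810713001/187) = 187/810713001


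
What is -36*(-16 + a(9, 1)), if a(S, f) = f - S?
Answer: 864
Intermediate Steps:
-36*(-16 + a(9, 1)) = -36*(-16 + (1 - 1*9)) = -36*(-16 + (1 - 9)) = -36*(-16 - 8) = -36*(-24) = 864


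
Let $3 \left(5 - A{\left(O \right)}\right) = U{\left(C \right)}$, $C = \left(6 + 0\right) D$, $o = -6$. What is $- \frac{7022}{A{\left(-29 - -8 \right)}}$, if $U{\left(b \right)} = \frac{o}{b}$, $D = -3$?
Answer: $- \frac{31599}{22} \approx -1436.3$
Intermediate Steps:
$C = -18$ ($C = \left(6 + 0\right) \left(-3\right) = 6 \left(-3\right) = -18$)
$U{\left(b \right)} = - \frac{6}{b}$
$A{\left(O \right)} = \frac{44}{9}$ ($A{\left(O \right)} = 5 - \frac{\left(-6\right) \frac{1}{-18}}{3} = 5 - \frac{\left(-6\right) \left(- \frac{1}{18}\right)}{3} = 5 - \frac{1}{9} = \frac{44}{9}$)
$- \frac{7022}{A{\left(-29 - -8 \right)}} = - \frac{7022}{\frac{44}{9}} = \left(-7022\right) \frac{9}{44} = - \frac{31599}{22}$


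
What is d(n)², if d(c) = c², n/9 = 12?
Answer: 136048896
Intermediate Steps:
n = 108 (n = 9*12 = 108)
d(n)² = (108²)² = 11664² = 136048896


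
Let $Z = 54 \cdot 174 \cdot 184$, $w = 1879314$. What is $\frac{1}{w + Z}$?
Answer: $\frac{1}{3608178} \approx 2.7715 \cdot 10^{-7}$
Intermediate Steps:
$Z = 1728864$ ($Z = 9396 \cdot 184 = 1728864$)
$\frac{1}{w + Z} = \frac{1}{1879314 + 1728864} = \frac{1}{3608178}$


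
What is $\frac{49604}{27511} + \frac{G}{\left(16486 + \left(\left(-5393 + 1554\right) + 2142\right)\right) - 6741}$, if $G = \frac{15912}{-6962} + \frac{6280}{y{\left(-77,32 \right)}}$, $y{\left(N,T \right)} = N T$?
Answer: $\frac{38897529138723}{21580246407104} \approx 1.8025$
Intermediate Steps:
$G = - \frac{5183033}{1072148}$ ($G = \frac{15912}{-6962} + \frac{6280}{\left(-77\right) 32} = 15912 \left(- \frac{1}{6962}\right) + \frac{6280}{-2464} = - \frac{7956}{3481} + 6280 \left(- \frac{1}{2464}\right) = - \frac{7956}{3481} - \frac{785}{308} = - \frac{5183033}{1072148} \approx -4.8343$)
$\frac{49604}{27511} + \frac{G}{\left(16486 + \left(\left(-5393 + 1554\right) + 2142\right)\right) - 6741} = \frac{49604}{27511} - \frac{5183033}{1072148 \left(\left(16486 + \left(\left(-5393 + 1554\right) + 2142\right)\right) - 6741\right)} = 49604 \cdot \frac{1}{27511} - \frac{5183033}{1072148 \left(\left(16486 + \left(-3839 + 2142\right)\right) - 6741\right)} = \frac{49604}{27511} - \frac{5183033}{1072148 \left(\left(16486 - 1697\right) - 6741\right)} = \frac{49604}{27511} - \frac{5183033}{1072148 \left(14789 - 6741\right)} = \frac{49604}{27511} - \frac{5183033}{1072148 \cdot 8048} = \frac{49604}{27511} - \frac{5183033}{8628647104} = \frac{38897529138723}{21580246407104}$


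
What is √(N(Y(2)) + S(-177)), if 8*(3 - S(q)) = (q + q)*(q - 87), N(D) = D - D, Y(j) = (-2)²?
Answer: I*√11679 ≈ 108.07*I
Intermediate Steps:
Y(j) = 4
N(D) = 0
S(q) = 3 - q*(-87 + q)/4 (S(q) = 3 - (q + q)*(q - 87)/8 = 3 - 2*q*(-87 + q)/8 = 3 - q*(-87 + q)/4)
√(N(Y(2)) + S(-177)) = √(0 + (3 - ¼*(-177)² + (87/4)*(-177))) = √(0 + (3 - ¼*31329 - 15399/4)) = √(0 + (3 - 31329/4 - 15399/4)) = √(0 - 11679) = √(-11679) = I*√11679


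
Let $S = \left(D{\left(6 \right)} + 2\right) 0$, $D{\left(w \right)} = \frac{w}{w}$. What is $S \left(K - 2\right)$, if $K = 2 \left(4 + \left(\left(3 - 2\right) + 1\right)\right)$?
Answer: $0$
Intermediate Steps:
$D{\left(w \right)} = 1$
$S = 0$ ($S = \left(1 + 2\right) 0 = 3 \cdot 0 = 0$)
$K = 12$ ($K = 2 \left(4 + \left(1 + 1\right)\right) = 2 \left(4 + 2\right) = 2 \cdot 6 = 12$)
$S \left(K - 2\right) = 0 \left(12 - 2\right) = 0 \cdot 10 = 0$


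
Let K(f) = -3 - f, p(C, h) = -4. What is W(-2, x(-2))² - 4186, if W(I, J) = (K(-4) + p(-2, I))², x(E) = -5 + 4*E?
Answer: -4105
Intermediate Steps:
W(I, J) = 9 (W(I, J) = ((-3 - 1*(-4)) - 4)² = ((-3 + 4) - 4)² = (1 - 4)² = (-3)² = 9)
W(-2, x(-2))² - 4186 = 9² - 4186 = 81 - 4186 = -4105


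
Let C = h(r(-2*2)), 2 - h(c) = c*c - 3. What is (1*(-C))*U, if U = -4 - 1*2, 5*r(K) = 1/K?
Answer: 5997/200 ≈ 29.985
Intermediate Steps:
r(K) = 1/(5*K) (r(K) = (1/K)/5 = 1/(5*K))
h(c) = 5 - c² (h(c) = 2 - (c*c - 3) = 2 - (c² - 3) = 2 - (-3 + c²) = 2 + (3 - c²) = 5 - c²)
C = 1999/400 (C = 5 - (1/(5*((-2*2))))² = 5 - ((⅕)/(-4))² = 5 - ((⅕)*(-¼))² = 5 - (-1/20)² = 5 - 1*1/400 = 5 - 1/400 = 1999/400 ≈ 4.9975)
U = -6 (U = -4 - 2 = -6)
(1*(-C))*U = (1*(-1*1999/400))*(-6) = (1*(-1999/400))*(-6) = -1999/400*(-6) = 5997/200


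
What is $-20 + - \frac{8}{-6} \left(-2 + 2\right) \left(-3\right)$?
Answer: $-20$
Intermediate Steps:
$-20 + - \frac{8}{-6} \left(-2 + 2\right) \left(-3\right) = -20 + \left(-8\right) \left(- \frac{1}{6}\right) 0 \left(-3\right) = -20 + \frac{4}{3} \cdot 0 = -20 + 0 = -20$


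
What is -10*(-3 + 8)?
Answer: -50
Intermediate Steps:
-10*(-3 + 8) = -10*5 = -50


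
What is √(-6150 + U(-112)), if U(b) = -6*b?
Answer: I*√5478 ≈ 74.014*I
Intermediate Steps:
√(-6150 + U(-112)) = √(-6150 - 6*(-112)) = √(-6150 + 672) = √(-5478) = I*√5478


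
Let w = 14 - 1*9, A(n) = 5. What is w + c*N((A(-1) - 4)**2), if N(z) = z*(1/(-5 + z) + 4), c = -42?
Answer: -305/2 ≈ -152.50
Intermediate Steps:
w = 5 (w = 14 - 9 = 5)
N(z) = z*(4 + 1/(-5 + z))
w + c*N((A(-1) - 4)**2) = 5 - 42*(5 - 4)**2*(-19 + 4*(5 - 4)**2)/(-5 + (5 - 4)**2) = 5 - 42*1**2*(-19 + 4*1**2)/(-5 + 1**2) = 5 - 42*(-19 + 4*1)/(-5 + 1) = 5 - 42*(-19 + 4)/(-4) = 5 - 42*(-1)*(-15)/4 = 5 - 42*15/4 = 5 - 315/2 = -305/2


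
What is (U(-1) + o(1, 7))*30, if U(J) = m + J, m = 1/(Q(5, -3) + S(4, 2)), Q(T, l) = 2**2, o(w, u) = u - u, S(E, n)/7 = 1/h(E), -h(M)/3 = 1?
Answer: -12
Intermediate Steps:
h(M) = -3 (h(M) = -3*1 = -3)
S(E, n) = -7/3 (S(E, n) = 7/(-3) = 7*(-1/3) = -7/3)
o(w, u) = 0
Q(T, l) = 4
m = 3/5 (m = 1/(4 - 7/3) = 1/(5/3) = 3/5 ≈ 0.60000)
U(J) = 3/5 + J
(U(-1) + o(1, 7))*30 = ((3/5 - 1) + 0)*30 = (-2/5 + 0)*30 = -2/5*30 = -12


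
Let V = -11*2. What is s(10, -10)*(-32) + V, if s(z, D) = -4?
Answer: 106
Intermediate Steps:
V = -22
s(10, -10)*(-32) + V = -4*(-32) - 22 = 128 - 22 = 106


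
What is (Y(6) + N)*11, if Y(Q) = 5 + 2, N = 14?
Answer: 231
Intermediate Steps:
Y(Q) = 7
(Y(6) + N)*11 = (7 + 14)*11 = 21*11 = 231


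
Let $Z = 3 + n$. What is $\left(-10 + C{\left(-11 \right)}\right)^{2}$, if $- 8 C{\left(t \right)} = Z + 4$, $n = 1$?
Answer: $121$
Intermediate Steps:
$Z = 4$ ($Z = 3 + 1 = 4$)
$C{\left(t \right)} = -1$ ($C{\left(t \right)} = - \frac{4 + 4}{8} = \left(- \frac{1}{8}\right) 8 = -1$)
$\left(-10 + C{\left(-11 \right)}\right)^{2} = \left(-10 - 1\right)^{2} = \left(-11\right)^{2} = 121$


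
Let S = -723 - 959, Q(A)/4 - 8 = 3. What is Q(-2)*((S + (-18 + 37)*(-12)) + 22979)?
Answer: 927036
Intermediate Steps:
Q(A) = 44 (Q(A) = 32 + 4*3 = 32 + 12 = 44)
S = -1682
Q(-2)*((S + (-18 + 37)*(-12)) + 22979) = 44*((-1682 + (-18 + 37)*(-12)) + 22979) = 44*((-1682 + 19*(-12)) + 22979) = 44*((-1682 - 228) + 22979) = 44*(-1910 + 22979) = 44*21069 = 927036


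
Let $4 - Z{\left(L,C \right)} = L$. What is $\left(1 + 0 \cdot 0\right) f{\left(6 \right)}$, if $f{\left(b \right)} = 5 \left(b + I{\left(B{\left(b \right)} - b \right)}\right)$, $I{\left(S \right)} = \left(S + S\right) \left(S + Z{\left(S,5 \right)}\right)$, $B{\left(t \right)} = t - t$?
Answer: $-210$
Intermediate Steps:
$Z{\left(L,C \right)} = 4 - L$
$B{\left(t \right)} = 0$
$I{\left(S \right)} = 8 S$ ($I{\left(S \right)} = \left(S + S\right) \left(S - \left(-4 + S\right)\right) = 2 S 4 = 8 S$)
$f{\left(b \right)} = - 35 b$ ($f{\left(b \right)} = 5 \left(b + 8 \left(0 - b\right)\right) = 5 \left(b + 8 \left(- b\right)\right) = 5 \left(b - 8 b\right) = 5 \left(- 7 b\right) = - 35 b$)
$\left(1 + 0 \cdot 0\right) f{\left(6 \right)} = \left(1 + 0 \cdot 0\right) \left(\left(-35\right) 6\right) = \left(1 + 0\right) \left(-210\right) = 1 \left(-210\right) = -210$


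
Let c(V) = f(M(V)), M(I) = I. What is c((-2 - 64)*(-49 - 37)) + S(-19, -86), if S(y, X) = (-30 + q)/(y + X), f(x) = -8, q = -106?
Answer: -704/105 ≈ -6.7048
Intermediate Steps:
S(y, X) = -136/(X + y) (S(y, X) = (-30 - 106)/(y + X) = -136/(X + y))
c(V) = -8
c((-2 - 64)*(-49 - 37)) + S(-19, -86) = -8 - 136/(-86 - 19) = -8 - 136/(-105) = -8 - 136*(-1/105) = -8 + 136/105 = -704/105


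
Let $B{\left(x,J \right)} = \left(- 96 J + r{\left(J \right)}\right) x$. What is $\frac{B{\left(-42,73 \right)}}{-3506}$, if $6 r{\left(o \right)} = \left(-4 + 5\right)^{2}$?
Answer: $- \frac{294329}{3506} \approx -83.95$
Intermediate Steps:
$r{\left(o \right)} = \frac{1}{6}$ ($r{\left(o \right)} = \frac{\left(-4 + 5\right)^{2}}{6} = \frac{1^{2}}{6} = \frac{1}{6} \cdot 1 = \frac{1}{6}$)
$B{\left(x,J \right)} = x \left(\frac{1}{6} - 96 J\right)$ ($B{\left(x,J \right)} = \left(- 96 J + \frac{1}{6}\right) x = \left(\frac{1}{6} - 96 J\right) x = x \left(\frac{1}{6} - 96 J\right)$)
$\frac{B{\left(-42,73 \right)}}{-3506} = \frac{\frac{1}{6} \left(-42\right) \left(1 - 42048\right)}{-3506} = \frac{1}{6} \left(-42\right) \left(1 - 42048\right) \left(- \frac{1}{3506}\right) = \frac{1}{6} \left(-42\right) \left(-42047\right) \left(- \frac{1}{3506}\right) = 294329 \left(- \frac{1}{3506}\right) = - \frac{294329}{3506}$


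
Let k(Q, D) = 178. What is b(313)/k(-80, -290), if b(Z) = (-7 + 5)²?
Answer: 2/89 ≈ 0.022472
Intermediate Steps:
b(Z) = 4 (b(Z) = (-2)² = 4)
b(313)/k(-80, -290) = 4/178 = 4*(1/178) = 2/89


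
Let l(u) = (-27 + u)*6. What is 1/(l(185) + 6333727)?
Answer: 1/6334675 ≈ 1.5786e-7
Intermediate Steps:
l(u) = -162 + 6*u
1/(l(185) + 6333727) = 1/((-162 + 6*185) + 6333727) = 1/((-162 + 1110) + 6333727) = 1/(948 + 6333727) = 1/6334675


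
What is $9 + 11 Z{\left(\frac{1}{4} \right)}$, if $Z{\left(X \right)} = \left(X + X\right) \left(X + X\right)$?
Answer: $\frac{47}{4} \approx 11.75$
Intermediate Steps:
$Z{\left(X \right)} = 4 X^{2}$ ($Z{\left(X \right)} = 2 X 2 X = 4 X^{2}$)
$9 + 11 Z{\left(\frac{1}{4} \right)} = 9 + 11 \cdot 4 \left(\frac{1}{4}\right)^{2} = 9 + 11 \cdot \frac{4}{16} = 9 + 11 \cdot 4 \cdot \frac{1}{16} = 9 + 11 \cdot \frac{1}{4} = 9 + \frac{11}{4} = \frac{47}{4}$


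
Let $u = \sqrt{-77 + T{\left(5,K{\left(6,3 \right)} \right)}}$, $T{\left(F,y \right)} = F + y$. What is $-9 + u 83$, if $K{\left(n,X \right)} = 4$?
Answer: $-9 + 166 i \sqrt{17} \approx -9.0 + 684.44 i$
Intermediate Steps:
$u = 2 i \sqrt{17}$ ($u = \sqrt{-77 + \left(5 + 4\right)} = \sqrt{-77 + 9} = \sqrt{-68} = 2 i \sqrt{17} \approx 8.2462 i$)
$-9 + u 83 = -9 + 2 i \sqrt{17} \cdot 83 = -9 + 166 i \sqrt{17}$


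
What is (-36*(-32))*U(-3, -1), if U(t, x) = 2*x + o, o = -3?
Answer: -5760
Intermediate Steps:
U(t, x) = -3 + 2*x (U(t, x) = 2*x - 3 = -3 + 2*x)
(-36*(-32))*U(-3, -1) = (-36*(-32))*(-3 + 2*(-1)) = 1152*(-3 - 2) = 1152*(-5) = -5760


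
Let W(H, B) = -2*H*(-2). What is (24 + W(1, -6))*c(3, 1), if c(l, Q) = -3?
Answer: -84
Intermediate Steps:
W(H, B) = 4*H
(24 + W(1, -6))*c(3, 1) = (24 + 4*1)*(-3) = (24 + 4)*(-3) = 28*(-3) = -84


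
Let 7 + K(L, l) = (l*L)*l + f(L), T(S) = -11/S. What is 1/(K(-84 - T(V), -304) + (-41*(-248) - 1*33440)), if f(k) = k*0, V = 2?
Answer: -1/7277935 ≈ -1.3740e-7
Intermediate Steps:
f(k) = 0
K(L, l) = -7 + L*l**2 (K(L, l) = -7 + ((l*L)*l + 0) = -7 + ((L*l)*l + 0) = -7 + (L*l**2 + 0) = -7 + L*l**2)
1/(K(-84 - T(V), -304) + (-41*(-248) - 1*33440)) = 1/((-7 + (-84 - (-11)/2)*(-304)**2) + (-41*(-248) - 1*33440)) = 1/((-7 + (-84 - (-11)/2)*92416) + (10168 - 33440)) = 1/((-7 + (-84 - 1*(-11/2))*92416) - 23272) = 1/((-7 + (-84 + 11/2)*92416) - 23272) = 1/((-7 - 157/2*92416) - 23272) = 1/((-7 - 7254656) - 23272) = 1/(-7254663 - 23272) = 1/(-7277935) = -1/7277935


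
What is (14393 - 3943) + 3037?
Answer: 13487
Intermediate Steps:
(14393 - 3943) + 3037 = 10450 + 3037 = 13487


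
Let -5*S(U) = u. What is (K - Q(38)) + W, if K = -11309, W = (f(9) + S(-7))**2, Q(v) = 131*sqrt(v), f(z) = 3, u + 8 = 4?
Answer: -282364/25 - 131*sqrt(38) ≈ -12102.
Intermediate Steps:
u = -4 (u = -8 + 4 = -4)
S(U) = 4/5 (S(U) = -1/5*(-4) = 4/5)
W = 361/25 (W = (3 + 4/5)**2 = (19/5)**2 = 361/25 ≈ 14.440)
(K - Q(38)) + W = (-11309 - 131*sqrt(38)) + 361/25 = -282364/25 - 131*sqrt(38)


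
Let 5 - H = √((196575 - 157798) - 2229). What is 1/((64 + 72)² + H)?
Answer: 18501/342250453 + 2*√9137/342250453 ≈ 5.4615e-5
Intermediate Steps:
H = 5 - 2*√9137 (H = 5 - √((196575 - 157798) - 2229) = 5 - √(38777 - 2229) = 5 - √36548 = 5 - 2*√9137 ≈ -186.18)
1/((64 + 72)² + H) = 1/((64 + 72)² + (5 - 2*√9137)) = 1/(136² + (5 - 2*√9137)) = 1/(18496 + (5 - 2*√9137)) = 1/(18501 - 2*√9137)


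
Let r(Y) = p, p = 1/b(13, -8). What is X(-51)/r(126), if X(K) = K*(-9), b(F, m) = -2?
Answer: -918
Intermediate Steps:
X(K) = -9*K
p = -½ (p = 1/(-2) = -½ ≈ -0.50000)
r(Y) = -½
X(-51)/r(126) = (-9*(-51))/(-½) = 459*(-2) = -918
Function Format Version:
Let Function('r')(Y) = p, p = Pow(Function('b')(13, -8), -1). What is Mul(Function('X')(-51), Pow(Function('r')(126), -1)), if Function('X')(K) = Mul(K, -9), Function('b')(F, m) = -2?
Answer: -918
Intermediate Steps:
Function('X')(K) = Mul(-9, K)
p = Rational(-1, 2) (p = Pow(-2, -1) = Rational(-1, 2) ≈ -0.50000)
Function('r')(Y) = Rational(-1, 2)
Mul(Function('X')(-51), Pow(Function('r')(126), -1)) = Mul(Mul(-9, -51), Pow(Rational(-1, 2), -1)) = Mul(459, -2) = -918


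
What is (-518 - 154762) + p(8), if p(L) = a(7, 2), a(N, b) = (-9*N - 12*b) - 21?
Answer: -155388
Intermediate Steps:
a(N, b) = -21 - 12*b - 9*N (a(N, b) = (-12*b - 9*N) - 21 = -21 - 12*b - 9*N)
p(L) = -108 (p(L) = -21 - 12*2 - 9*7 = -21 - 24 - 63 = -108)
(-518 - 154762) + p(8) = (-518 - 154762) - 108 = -155280 - 108 = -155388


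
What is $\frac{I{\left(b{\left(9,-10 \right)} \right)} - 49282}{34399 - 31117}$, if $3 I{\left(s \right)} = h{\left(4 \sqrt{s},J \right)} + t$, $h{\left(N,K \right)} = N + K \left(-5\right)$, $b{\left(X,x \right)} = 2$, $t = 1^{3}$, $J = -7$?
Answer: $- \frac{24635}{1641} + \frac{2 \sqrt{2}}{4923} \approx -15.012$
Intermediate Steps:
$t = 1$
$h{\left(N,K \right)} = N - 5 K$
$I{\left(s \right)} = 12 + \frac{4 \sqrt{s}}{3}$ ($I{\left(s \right)} = \frac{\left(4 \sqrt{s} - -35\right) + 1}{3} = \frac{\left(4 \sqrt{s} + 35\right) + 1}{3} = \frac{\left(35 + 4 \sqrt{s}\right) + 1}{3} = \frac{36 + 4 \sqrt{s}}{3} = 12 + \frac{4 \sqrt{s}}{3}$)
$\frac{I{\left(b{\left(9,-10 \right)} \right)} - 49282}{34399 - 31117} = \frac{\left(12 + \frac{4 \sqrt{2}}{3}\right) - 49282}{34399 - 31117} = \frac{-49270 + \frac{4 \sqrt{2}}{3}}{3282} = \left(-49270 + \frac{4 \sqrt{2}}{3}\right) \frac{1}{3282} = - \frac{24635}{1641} + \frac{2 \sqrt{2}}{4923}$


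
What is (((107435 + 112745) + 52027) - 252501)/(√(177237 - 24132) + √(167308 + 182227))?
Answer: 19706/(√153105 + √349535) ≈ 20.057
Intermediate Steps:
(((107435 + 112745) + 52027) - 252501)/(√(177237 - 24132) + √(167308 + 182227)) = ((220180 + 52027) - 252501)/(√153105 + √349535) = (272207 - 252501)/(√153105 + √349535) = 19706/(√153105 + √349535)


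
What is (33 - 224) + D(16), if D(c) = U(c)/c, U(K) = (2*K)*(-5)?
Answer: -201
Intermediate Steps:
U(K) = -10*K
D(c) = -10 (D(c) = (-10*c)/c = -10)
(33 - 224) + D(16) = (33 - 224) - 10 = -191 - 10 = -201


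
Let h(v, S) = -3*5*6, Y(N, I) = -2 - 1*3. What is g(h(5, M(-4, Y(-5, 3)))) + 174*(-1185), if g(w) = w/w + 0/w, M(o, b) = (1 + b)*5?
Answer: -206189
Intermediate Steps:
Y(N, I) = -5 (Y(N, I) = -2 - 3 = -5)
M(o, b) = 5 + 5*b
h(v, S) = -90 (h(v, S) = -15*6 = -90)
g(w) = 1 (g(w) = 1 + 0 = 1)
g(h(5, M(-4, Y(-5, 3)))) + 174*(-1185) = 1 + 174*(-1185) = 1 - 206190 = -206189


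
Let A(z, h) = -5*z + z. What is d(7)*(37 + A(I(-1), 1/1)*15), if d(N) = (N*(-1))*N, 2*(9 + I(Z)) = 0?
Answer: -28273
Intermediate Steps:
I(Z) = -9 (I(Z) = -9 + (½)*0 = -9 + 0 = -9)
d(N) = -N² (d(N) = (-N)*N = -N²)
A(z, h) = -4*z
d(7)*(37 + A(I(-1), 1/1)*15) = (-1*7²)*(37 - 4*(-9)*15) = (-1*49)*(37 + 36*15) = -49*(37 + 540) = -49*577 = -28273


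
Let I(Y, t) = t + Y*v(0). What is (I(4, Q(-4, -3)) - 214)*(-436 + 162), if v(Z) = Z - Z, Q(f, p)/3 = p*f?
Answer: 48772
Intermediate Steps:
Q(f, p) = 3*f*p (Q(f, p) = 3*(p*f) = 3*(f*p) = 3*f*p)
v(Z) = 0
I(Y, t) = t (I(Y, t) = t + Y*0 = t + 0 = t)
(I(4, Q(-4, -3)) - 214)*(-436 + 162) = (3*(-4)*(-3) - 214)*(-436 + 162) = (36 - 214)*(-274) = -178*(-274) = 48772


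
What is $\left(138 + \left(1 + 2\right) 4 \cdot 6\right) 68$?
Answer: $14280$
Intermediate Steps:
$\left(138 + \left(1 + 2\right) 4 \cdot 6\right) 68 = \left(138 + 3 \cdot 24\right) 68 = \left(138 + 72\right) 68 = 210 \cdot 68 = 14280$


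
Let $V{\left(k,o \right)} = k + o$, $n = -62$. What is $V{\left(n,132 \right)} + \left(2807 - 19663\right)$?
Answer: $-16786$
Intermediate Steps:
$V{\left(n,132 \right)} + \left(2807 - 19663\right) = \left(-62 + 132\right) + \left(2807 - 19663\right) = 70 + \left(2807 - 19663\right) = 70 - 16856 = -16786$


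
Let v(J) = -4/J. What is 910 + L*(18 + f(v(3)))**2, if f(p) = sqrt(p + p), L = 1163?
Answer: 1123862/3 + 27912*I*sqrt(6) ≈ 3.7462e+5 + 68370.0*I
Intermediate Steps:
f(p) = sqrt(2)*sqrt(p) (f(p) = sqrt(2*p) = sqrt(2)*sqrt(p))
910 + L*(18 + f(v(3)))**2 = 910 + 1163*(18 + sqrt(2)*sqrt(-4/3))**2 = 910 + 1163*(18 + sqrt(2)*(2*I*sqrt(3)/3))**2 = 910 + 1163*(18 + 2*I*sqrt(6)/3)**2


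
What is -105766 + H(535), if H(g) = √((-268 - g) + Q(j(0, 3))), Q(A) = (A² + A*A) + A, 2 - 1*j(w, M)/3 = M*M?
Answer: -105766 + √58 ≈ -1.0576e+5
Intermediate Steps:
j(w, M) = 6 - 3*M² (j(w, M) = 6 - 3*M*M = 6 - 3*M²)
Q(A) = A + 2*A² (Q(A) = (A² + A²) + A = 2*A² + A = A + 2*A²)
H(g) = √(593 - g) (H(g) = √((-268 - g) + (6 - 3*3²)*(1 + 2*(6 - 3*3²))) = √((-268 - g) + (6 - 3*9)*(1 + 2*(6 - 3*9))) = √((-268 - g) + (6 - 27)*(1 + 2*(6 - 27))) = √((-268 - g) - 21*(1 + 2*(-21))) = √((-268 - g) - 21*(1 - 42)) = √((-268 - g) - 21*(-41)) = √((-268 - g) + 861) = √(593 - g))
-105766 + H(535) = -105766 + √(593 - 1*535) = -105766 + √(593 - 535) = -105766 + √58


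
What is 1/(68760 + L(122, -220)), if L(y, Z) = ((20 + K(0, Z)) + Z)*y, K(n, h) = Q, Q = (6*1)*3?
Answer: 1/46556 ≈ 2.1479e-5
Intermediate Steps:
Q = 18 (Q = 6*3 = 18)
K(n, h) = 18
L(y, Z) = y*(38 + Z) (L(y, Z) = ((20 + 18) + Z)*y = (38 + Z)*y = y*(38 + Z))
1/(68760 + L(122, -220)) = 1/(68760 + 122*(38 - 220)) = 1/(68760 + 122*(-182)) = 1/(68760 - 22204) = 1/46556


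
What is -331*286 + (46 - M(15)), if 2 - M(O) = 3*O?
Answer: -94577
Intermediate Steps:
M(O) = 2 - 3*O
-331*286 + (46 - M(15)) = -331*286 + (46 - (2 - 3*15)) = -94666 + (46 - (2 - 45)) = -94666 + (46 - 1*(-43)) = -94666 + (46 + 43) = -94666 + 89 = -94577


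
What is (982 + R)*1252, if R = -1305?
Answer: -404396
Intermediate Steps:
(982 + R)*1252 = (982 - 1305)*1252 = -323*1252 = -404396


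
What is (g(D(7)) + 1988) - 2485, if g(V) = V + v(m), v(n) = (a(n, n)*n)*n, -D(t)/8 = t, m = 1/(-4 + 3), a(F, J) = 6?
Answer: -547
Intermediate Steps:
m = -1 (m = 1/(-1) = -1)
D(t) = -8*t
v(n) = 6*n**2 (v(n) = (6*n)*n = 6*n**2)
g(V) = 6 + V (g(V) = V + 6*(-1)**2 = V + 6*1 = V + 6 = 6 + V)
(g(D(7)) + 1988) - 2485 = ((6 - 8*7) + 1988) - 2485 = ((6 - 56) + 1988) - 2485 = (-50 + 1988) - 2485 = 1938 - 2485 = -547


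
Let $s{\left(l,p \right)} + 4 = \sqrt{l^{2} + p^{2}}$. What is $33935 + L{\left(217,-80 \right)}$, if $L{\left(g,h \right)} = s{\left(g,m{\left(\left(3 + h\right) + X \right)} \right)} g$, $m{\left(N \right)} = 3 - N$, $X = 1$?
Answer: $33067 + 217 \sqrt{53330} \approx 83180.0$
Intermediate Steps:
$s{\left(l,p \right)} = -4 + \sqrt{l^{2} + p^{2}}$
$L{\left(g,h \right)} = g \left(-4 + \sqrt{g^{2} + \left(-1 - h\right)^{2}}\right)$ ($L{\left(g,h \right)} = \left(-4 + \sqrt{g^{2} + \left(3 - \left(\left(3 + h\right) + 1\right)\right)^{2}}\right) g = \left(-4 + \sqrt{g^{2} + \left(3 - \left(4 + h\right)\right)^{2}}\right) g = \left(-4 + \sqrt{g^{2} + \left(-1 - h\right)^{2}}\right) g = g \left(-4 + \sqrt{g^{2} + \left(-1 - h\right)^{2}}\right)$)
$33935 + L{\left(217,-80 \right)} = 33935 + 217 \left(-4 + \sqrt{217^{2} + \left(1 - 80\right)^{2}}\right) = 33935 + 217 \left(-4 + \sqrt{47089 + \left(-79\right)^{2}}\right) = 33935 + 217 \left(-4 + \sqrt{47089 + 6241}\right) = 33935 + 217 \left(-4 + \sqrt{53330}\right) = 33935 - \left(868 - 217 \sqrt{53330}\right) = 33067 + 217 \sqrt{53330}$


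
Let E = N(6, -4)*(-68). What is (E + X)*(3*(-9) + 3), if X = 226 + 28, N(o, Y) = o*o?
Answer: 52656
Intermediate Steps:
N(o, Y) = o²
E = -2448 (E = 6²*(-68) = 36*(-68) = -2448)
X = 254
(E + X)*(3*(-9) + 3) = (-2448 + 254)*(3*(-9) + 3) = -2194*(-27 + 3) = -2194*(-24) = 52656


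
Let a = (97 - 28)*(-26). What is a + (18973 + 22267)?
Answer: 39446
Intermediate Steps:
a = -1794 (a = 69*(-26) = -1794)
a + (18973 + 22267) = -1794 + (18973 + 22267) = -1794 + 41240 = 39446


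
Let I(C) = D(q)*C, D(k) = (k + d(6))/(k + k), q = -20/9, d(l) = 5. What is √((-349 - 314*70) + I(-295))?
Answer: 17*I*√1226/4 ≈ 148.81*I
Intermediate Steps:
q = -20/9 (q = -20*⅑ = -20/9 ≈ -2.2222)
D(k) = (5 + k)/(2*k) (D(k) = (k + 5)/(k + k) = (5 + k)/((2*k)) = (5 + k)*(1/(2*k)) = (5 + k)/(2*k))
I(C) = -5*C/8 (I(C) = ((5 - 20/9)/(2*(-20/9)))*C = ((½)*(-9/20)*(25/9))*C = -5*C/8)
√((-349 - 314*70) + I(-295)) = √((-349 - 314*70) - 5/8*(-295)) = √((-349 - 21980) + 1475/8) = √(-22329 + 1475/8) = √(-177157/8) = 17*I*√1226/4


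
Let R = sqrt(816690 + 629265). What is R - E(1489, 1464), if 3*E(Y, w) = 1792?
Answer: -1792/3 + sqrt(1445955) ≈ 605.15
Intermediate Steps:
R = sqrt(1445955) ≈ 1202.5
E(Y, w) = 1792/3 (E(Y, w) = (1/3)*1792 = 1792/3)
R - E(1489, 1464) = sqrt(1445955) - 1*1792/3 = sqrt(1445955) - 1792/3 = -1792/3 + sqrt(1445955)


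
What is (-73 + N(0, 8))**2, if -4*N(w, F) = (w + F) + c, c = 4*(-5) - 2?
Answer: 19321/4 ≈ 4830.3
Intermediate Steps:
c = -22 (c = -20 - 2 = -22)
N(w, F) = 11/2 - F/4 - w/4 (N(w, F) = -((w + F) - 22)/4 = -((F + w) - 22)/4 = -(-22 + F + w)/4 = 11/2 - F/4 - w/4)
(-73 + N(0, 8))**2 = (-73 + (11/2 - 1/4*8 - 1/4*0))**2 = (-73 + (11/2 - 2 + 0))**2 = (-73 + 7/2)**2 = (-139/2)**2 = 19321/4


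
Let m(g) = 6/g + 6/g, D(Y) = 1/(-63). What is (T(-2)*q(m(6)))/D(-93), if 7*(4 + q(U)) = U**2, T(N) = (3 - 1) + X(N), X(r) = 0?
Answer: 432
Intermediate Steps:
D(Y) = -1/63
T(N) = 2 (T(N) = (3 - 1) + 0 = 2 + 0 = 2)
m(g) = 12/g
q(U) = -4 + U**2/7
(T(-2)*q(m(6)))/D(-93) = (2*(-4 + (12/6)**2/7))/(-1/63) = (2*(-4 + (12*(1/6))**2/7))*(-63) = (2*(-4 + (1/7)*2**2))*(-63) = (2*(-4 + (1/7)*4))*(-63) = (2*(-4 + 4/7))*(-63) = (2*(-24/7))*(-63) = -48/7*(-63) = 432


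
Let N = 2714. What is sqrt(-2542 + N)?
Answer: 2*sqrt(43) ≈ 13.115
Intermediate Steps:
sqrt(-2542 + N) = sqrt(-2542 + 2714) = sqrt(172) = 2*sqrt(43)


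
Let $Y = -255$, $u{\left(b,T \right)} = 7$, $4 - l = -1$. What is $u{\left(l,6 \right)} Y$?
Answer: $-1785$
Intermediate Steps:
$l = 5$ ($l = 4 - -1 = 4 + 1 = 5$)
$u{\left(l,6 \right)} Y = 7 \left(-255\right) = -1785$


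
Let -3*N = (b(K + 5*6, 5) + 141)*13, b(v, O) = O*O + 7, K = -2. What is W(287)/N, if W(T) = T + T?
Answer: -1722/2249 ≈ -0.76567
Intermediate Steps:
W(T) = 2*T
b(v, O) = 7 + O**2 (b(v, O) = O**2 + 7 = 7 + O**2)
N = -2249/3 (N = -((7 + 5**2) + 141)*13/3 = -((7 + 25) + 141)*13/3 = -(32 + 141)*13/3 = -173*13/3 = -1/3*2249 = -2249/3 ≈ -749.67)
W(287)/N = (2*287)/(-2249/3) = 574*(-3/2249) = -1722/2249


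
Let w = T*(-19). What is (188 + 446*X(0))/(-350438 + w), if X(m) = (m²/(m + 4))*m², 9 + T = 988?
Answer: -188/369039 ≈ -0.00050943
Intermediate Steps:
T = 979 (T = -9 + 988 = 979)
w = -18601 (w = 979*(-19) = -18601)
X(m) = m⁴/(4 + m) (X(m) = (m²/(4 + m))*m² = m⁴/(4 + m))
(188 + 446*X(0))/(-350438 + w) = (188 + 446*(0⁴/(4 + 0)))/(-350438 - 18601) = (188 + 446*(0/4))/(-369039) = (188 + 446*(0*(¼)))*(-1/369039) = (188 + 446*0)*(-1/369039) = (188 + 0)*(-1/369039) = 188*(-1/369039) = -188/369039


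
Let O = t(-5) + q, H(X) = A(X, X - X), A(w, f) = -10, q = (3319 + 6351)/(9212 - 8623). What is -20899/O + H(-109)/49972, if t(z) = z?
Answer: -307565475471/168030850 ≈ -1830.4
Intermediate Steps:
q = 9670/589 ≈ 16.418
H(X) = -10
O = 6725/589 (O = -5 + 9670/589 = 6725/589 ≈ 11.418)
-20899/O + H(-109)/49972 = -20899/6725/589 - 10/49972 = -20899*589/6725 - 10*1/49972 = -12309511/6725 - 5/24986 = -307565475471/168030850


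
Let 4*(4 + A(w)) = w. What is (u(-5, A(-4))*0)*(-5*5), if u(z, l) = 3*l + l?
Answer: 0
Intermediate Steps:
A(w) = -4 + w/4
u(z, l) = 4*l
(u(-5, A(-4))*0)*(-5*5) = ((4*(-4 + (1/4)*(-4)))*0)*(-5*5) = ((4*(-4 - 1))*0)*(-25) = ((4*(-5))*0)*(-25) = -20*0*(-25) = 0*(-25) = 0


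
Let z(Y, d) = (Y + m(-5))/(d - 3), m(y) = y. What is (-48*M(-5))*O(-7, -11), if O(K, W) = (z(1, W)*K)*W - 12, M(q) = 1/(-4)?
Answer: 120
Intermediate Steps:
z(Y, d) = (-5 + Y)/(-3 + d) (z(Y, d) = (Y - 5)/(d - 3) = (-5 + Y)/(-3 + d))
M(q) = -1/4
O(K, W) = -12 - 4*K*W/(-3 + W) (O(K, W) = (((-5 + 1)/(-3 + W))*K)*W - 12 = ((-4/(-3 + W))*K)*W - 12 = (-4*K/(-3 + W))*W - 12 = -4*K*W/(-3 + W) - 12 = -12 - 4*K*W/(-3 + W))
(-48*M(-5))*O(-7, -11) = (-48*(-1/4))*(4*(9 - 3*(-11) - 1*(-7)*(-11))/(-3 - 11)) = 12*(4*(9 + 33 - 77)/(-14)) = 12*(4*(-1/14)*(-35)) = 12*10 = 120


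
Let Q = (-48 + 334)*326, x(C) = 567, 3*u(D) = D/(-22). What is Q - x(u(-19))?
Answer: 92669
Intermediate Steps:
u(D) = -D/66 (u(D) = (D/(-22))/3 = (D*(-1/22))/3 = (-D/22)/3 = -D/66)
Q = 93236 (Q = 286*326 = 93236)
Q - x(u(-19)) = 93236 - 1*567 = 93236 - 567 = 92669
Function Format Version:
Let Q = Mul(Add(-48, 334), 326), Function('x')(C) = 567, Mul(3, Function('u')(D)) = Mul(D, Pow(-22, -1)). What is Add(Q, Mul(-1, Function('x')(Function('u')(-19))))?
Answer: 92669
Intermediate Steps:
Function('u')(D) = Mul(Rational(-1, 66), D) (Function('u')(D) = Mul(Rational(1, 3), Mul(D, Pow(-22, -1))) = Mul(Rational(1, 3), Mul(D, Rational(-1, 22))) = Mul(Rational(1, 3), Mul(Rational(-1, 22), D)) = Mul(Rational(-1, 66), D))
Q = 93236 (Q = Mul(286, 326) = 93236)
Add(Q, Mul(-1, Function('x')(Function('u')(-19)))) = Add(93236, Mul(-1, 567)) = Add(93236, -567) = 92669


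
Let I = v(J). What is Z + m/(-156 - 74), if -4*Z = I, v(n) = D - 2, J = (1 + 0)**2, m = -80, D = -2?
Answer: 31/23 ≈ 1.3478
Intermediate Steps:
J = 1 (J = 1**2 = 1)
v(n) = -4 (v(n) = -2 - 2 = -4)
I = -4
Z = 1 (Z = -1/4*(-4) = 1)
Z + m/(-156 - 74) = 1 - 80/(-156 - 74) = 1 - 80/(-230) = 1 - 1/230*(-80) = 1 + 8/23 = 31/23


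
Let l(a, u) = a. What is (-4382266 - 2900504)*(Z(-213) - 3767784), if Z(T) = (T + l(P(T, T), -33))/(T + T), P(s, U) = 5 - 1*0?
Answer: 1948232951529920/71 ≈ 2.7440e+13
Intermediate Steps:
P(s, U) = 5 (P(s, U) = 5 + 0 = 5)
Z(T) = (5 + T)/(2*T) (Z(T) = (T + 5)/(T + T) = (5 + T)/((2*T)) = (5 + T)*(1/(2*T)) = (5 + T)/(2*T))
(-4382266 - 2900504)*(Z(-213) - 3767784) = (-4382266 - 2900504)*((½)*(5 - 213)/(-213) - 3767784) = -7282770*((½)*(-1/213)*(-208) - 3767784) = -7282770*(104/213 - 3767784) = -7282770*(-802537888/213) = 1948232951529920/71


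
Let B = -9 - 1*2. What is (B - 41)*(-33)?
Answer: 1716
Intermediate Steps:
B = -11 (B = -9 - 2 = -11)
(B - 41)*(-33) = (-11 - 41)*(-33) = -52*(-33) = 1716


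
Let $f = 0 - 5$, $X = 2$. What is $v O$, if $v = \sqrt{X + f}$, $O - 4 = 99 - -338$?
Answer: $441 i \sqrt{3} \approx 763.83 i$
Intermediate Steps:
$f = -5$
$O = 441$ ($O = 4 + \left(99 - -338\right) = 4 + \left(99 + 338\right) = 4 + 437 = 441$)
$v = i \sqrt{3}$ ($v = \sqrt{2 - 5} = \sqrt{-3} = i \sqrt{3} \approx 1.732 i$)
$v O = i \sqrt{3} \cdot 441 = 441 i \sqrt{3}$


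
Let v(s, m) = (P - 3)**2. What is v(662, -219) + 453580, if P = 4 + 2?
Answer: 453589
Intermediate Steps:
P = 6
v(s, m) = 9 (v(s, m) = (6 - 3)**2 = 3**2 = 9)
v(662, -219) + 453580 = 9 + 453580 = 453589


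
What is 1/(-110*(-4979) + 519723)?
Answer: 1/1067413 ≈ 9.3684e-7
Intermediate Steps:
1/(-110*(-4979) + 519723) = 1/(547690 + 519723) = 1/1067413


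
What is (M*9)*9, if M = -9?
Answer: -729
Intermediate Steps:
(M*9)*9 = -9*9*9 = -81*9 = -729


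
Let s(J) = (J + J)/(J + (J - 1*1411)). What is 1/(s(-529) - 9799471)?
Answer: -2469/24194892841 ≈ -1.0205e-7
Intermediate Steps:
s(J) = 2*J/(-1411 + 2*J) (s(J) = (2*J)/(J + (J - 1411)) = (2*J)/(J + (-1411 + J)) = (2*J)/(-1411 + 2*J) = 2*J/(-1411 + 2*J))
1/(s(-529) - 9799471) = 1/(2*(-529)/(-1411 + 2*(-529)) - 9799471) = 1/(2*(-529)/(-1411 - 1058) - 9799471) = 1/(2*(-529)/(-2469) - 9799471) = 1/(2*(-529)*(-1/2469) - 9799471) = 1/(1058/2469 - 9799471) = 1/(-24194892841/2469) = -2469/24194892841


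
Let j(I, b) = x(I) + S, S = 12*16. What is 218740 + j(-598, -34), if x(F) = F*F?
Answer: 576536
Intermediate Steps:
x(F) = F²
S = 192
j(I, b) = 192 + I² (j(I, b) = I² + 192 = 192 + I²)
218740 + j(-598, -34) = 218740 + (192 + (-598)²) = 218740 + (192 + 357604) = 218740 + 357796 = 576536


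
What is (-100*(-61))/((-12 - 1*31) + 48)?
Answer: 1220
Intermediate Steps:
(-100*(-61))/((-12 - 1*31) + 48) = 6100/((-12 - 31) + 48) = 6100/(-43 + 48) = 6100/5 = 6100*(1/5) = 1220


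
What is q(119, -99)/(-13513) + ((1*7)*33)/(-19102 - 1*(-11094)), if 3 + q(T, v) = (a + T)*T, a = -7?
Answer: -1426339/1405352 ≈ -1.0149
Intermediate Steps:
q(T, v) = -3 + T*(-7 + T) (q(T, v) = -3 + (-7 + T)*T = -3 + T*(-7 + T))
q(119, -99)/(-13513) + ((1*7)*33)/(-19102 - 1*(-11094)) = (-3 + 119**2 - 7*119)/(-13513) + ((1*7)*33)/(-19102 - 1*(-11094)) = (-3 + 14161 - 833)*(-1/13513) + (7*33)/(-19102 + 11094) = 13325*(-1/13513) + 231/(-8008) = -13325/13513 + 231*(-1/8008) = -13325/13513 - 3/104 = -1426339/1405352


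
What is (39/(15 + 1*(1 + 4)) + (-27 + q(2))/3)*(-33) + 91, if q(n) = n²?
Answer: 5593/20 ≈ 279.65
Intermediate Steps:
(39/(15 + 1*(1 + 4)) + (-27 + q(2))/3)*(-33) + 91 = (39/(15 + 1*(1 + 4)) + (-27 + 2²)/3)*(-33) + 91 = (39/(15 + 1*5) + (-27 + 4)*(⅓))*(-33) + 91 = (39/(15 + 5) - 23*⅓)*(-33) + 91 = (39/20 - 23/3)*(-33) + 91 = -343/60*(-33) + 91 = 3773/20 + 91 = 5593/20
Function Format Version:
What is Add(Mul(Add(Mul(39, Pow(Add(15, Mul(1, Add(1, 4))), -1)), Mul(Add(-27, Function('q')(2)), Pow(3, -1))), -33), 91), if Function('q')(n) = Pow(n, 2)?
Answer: Rational(5593, 20) ≈ 279.65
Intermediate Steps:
Add(Mul(Add(Mul(39, Pow(Add(15, Mul(1, Add(1, 4))), -1)), Mul(Add(-27, Function('q')(2)), Pow(3, -1))), -33), 91) = Add(Mul(Add(Mul(39, Pow(Add(15, Mul(1, Add(1, 4))), -1)), Mul(Add(-27, Pow(2, 2)), Pow(3, -1))), -33), 91) = Add(Mul(Add(Mul(39, Pow(Add(15, Mul(1, 5)), -1)), Mul(Add(-27, 4), Rational(1, 3))), -33), 91) = Add(Mul(Add(Mul(39, Pow(Add(15, 5), -1)), Mul(-23, Rational(1, 3))), -33), 91) = Add(Mul(Add(Mul(39, Pow(20, -1)), Rational(-23, 3)), -33), 91) = Add(Mul(Add(Mul(39, Rational(1, 20)), Rational(-23, 3)), -33), 91) = Add(Mul(Add(Rational(39, 20), Rational(-23, 3)), -33), 91) = Add(Mul(Rational(-343, 60), -33), 91) = Add(Rational(3773, 20), 91) = Rational(5593, 20)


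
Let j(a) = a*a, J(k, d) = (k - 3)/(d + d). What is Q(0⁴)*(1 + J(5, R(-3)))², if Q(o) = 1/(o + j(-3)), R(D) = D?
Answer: 4/81 ≈ 0.049383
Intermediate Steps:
J(k, d) = (-3 + k)/(2*d) (J(k, d) = (-3 + k)/((2*d)) = (-3 + k)*(1/(2*d)) = (-3 + k)/(2*d))
j(a) = a²
Q(o) = 1/(9 + o) (Q(o) = 1/(o + (-3)²) = 1/(o + 9) = 1/(9 + o))
Q(0⁴)*(1 + J(5, R(-3)))² = (1 + (½)*(-3 + 5)/(-3))²/(9 + 0⁴) = (1 + (½)*(-⅓)*2)²/(9 + 0) = (1 - ⅓)²/9 = (⅔)²/9 = (⅑)*(4/9) = 4/81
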